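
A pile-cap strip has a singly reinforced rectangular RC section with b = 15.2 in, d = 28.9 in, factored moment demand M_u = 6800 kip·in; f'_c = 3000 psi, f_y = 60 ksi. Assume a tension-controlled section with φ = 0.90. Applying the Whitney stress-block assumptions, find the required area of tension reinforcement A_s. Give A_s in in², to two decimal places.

M_n = M_u/φ = 6800/0.90 = 7555.56 kip·in.
From M_n = 0.85 f'_c a b (d − a/2):
a = d − √(d² − 2M_n/(0.85 f'_c b)) = 28.9 − √(28.9² − 2 × 7555.56/(0.85 × 3 × 15.2)) = 7.797 in.
A_s = 0.85 f'_c a b / f_y = 0.85 × 3 × 7.797 × 15.2 / 60 = 5.037 in².

A_s ≈ 5.04 in²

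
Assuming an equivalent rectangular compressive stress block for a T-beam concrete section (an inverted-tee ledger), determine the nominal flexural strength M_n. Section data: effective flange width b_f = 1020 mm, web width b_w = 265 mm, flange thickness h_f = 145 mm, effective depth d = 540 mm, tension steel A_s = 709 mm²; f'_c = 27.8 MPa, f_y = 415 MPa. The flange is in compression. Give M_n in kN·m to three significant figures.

M_n ≈ 157 kN·m

Tension: T = A_s f_y = 709 × 415 = 294235 N.
Try a within the flange: a = T/(0.85 f'_c b_f) = 294235/(0.85 × 27.8 × 1020) = 12.21 mm.
Since a = 12.21 ≤ h_f = 145 mm, the stress block lies entirely in the flange; analyse as a rectangular beam of width b_f.
M_n = T(d − a/2) = 294235 × (540 − 6.105) = 157.09 × 10⁶ N·mm.
M_n = 157.09 kN·m.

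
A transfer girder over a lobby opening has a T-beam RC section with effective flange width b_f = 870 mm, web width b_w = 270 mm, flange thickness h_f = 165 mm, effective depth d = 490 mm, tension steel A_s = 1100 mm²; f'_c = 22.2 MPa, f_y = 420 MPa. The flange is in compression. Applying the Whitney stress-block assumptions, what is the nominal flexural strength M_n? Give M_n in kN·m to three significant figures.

M_n ≈ 220 kN·m

Tension: T = A_s f_y = 1100 × 420 = 462000 N.
Try a within the flange: a = T/(0.85 f'_c b_f) = 462000/(0.85 × 22.2 × 870) = 28.14 mm.
Since a = 28.14 ≤ h_f = 165 mm, the stress block lies entirely in the flange; analyse as a rectangular beam of width b_f.
M_n = T(d − a/2) = 462000 × (490 − 14.07) = 219.88 × 10⁶ N·mm.
M_n = 219.88 kN·m.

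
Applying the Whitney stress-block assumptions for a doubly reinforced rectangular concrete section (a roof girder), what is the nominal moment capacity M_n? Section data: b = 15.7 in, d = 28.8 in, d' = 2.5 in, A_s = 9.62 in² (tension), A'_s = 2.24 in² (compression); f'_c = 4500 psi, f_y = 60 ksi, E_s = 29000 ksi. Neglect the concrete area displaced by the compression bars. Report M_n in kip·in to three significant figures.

Assume both steels yield.
a = (A_s − A'_s) f_y/(0.85 f'_c b) = (9.62 − 2.24) × 60/(0.85 × 4.5 × 15.7) = 7.374 in.
c = a/β₁ = 7.374/0.825 = 8.938 in; ε'_s = 0.003(c − d')/c = 0.0022 ≥ ε_y = 0.0021, so the compression steel yields.
M_n = (A_s − A'_s) f_y (d − a/2) + A'_s f_y (d − d') = 442.8 × (28.8 − 3.687) + 134.4 × (28.8 − 2.5) = 11120.0 + 3534.7 = 14654.7 kip·in.

M_n ≈ 14700 kip·in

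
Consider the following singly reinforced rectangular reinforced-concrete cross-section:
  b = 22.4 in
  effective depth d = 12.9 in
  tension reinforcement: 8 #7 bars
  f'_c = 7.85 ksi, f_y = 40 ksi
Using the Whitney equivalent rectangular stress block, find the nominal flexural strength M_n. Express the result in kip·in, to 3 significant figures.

M_n ≈ 2350 kip·in

A_s = 8 × 0.6 = 4.8 in².
T = A_s f_y = 4.8 × 40 = 192 kips.
a = T/(0.85 f'_c b) = 192/(0.85 × 7.85 × 22.4) = 1.285 in.
M_n = T(d − a/2) = 192 × (12.9 − 0.6425) = 2353.4 kip·in.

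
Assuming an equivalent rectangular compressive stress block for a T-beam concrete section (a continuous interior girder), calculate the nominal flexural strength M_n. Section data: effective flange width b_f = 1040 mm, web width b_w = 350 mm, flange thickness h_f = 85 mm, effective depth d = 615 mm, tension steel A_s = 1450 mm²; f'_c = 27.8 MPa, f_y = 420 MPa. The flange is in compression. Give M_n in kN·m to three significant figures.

Tension: T = A_s f_y = 1450 × 420 = 609000 N.
Try a within the flange: a = T/(0.85 f'_c b_f) = 609000/(0.85 × 27.8 × 1040) = 24.78 mm.
Since a = 24.78 ≤ h_f = 85 mm, the stress block lies entirely in the flange; analyse as a rectangular beam of width b_f.
M_n = T(d − a/2) = 609000 × (615 − 12.39) = 366.99 × 10⁶ N·mm.
M_n = 366.99 kN·m.

M_n ≈ 367 kN·m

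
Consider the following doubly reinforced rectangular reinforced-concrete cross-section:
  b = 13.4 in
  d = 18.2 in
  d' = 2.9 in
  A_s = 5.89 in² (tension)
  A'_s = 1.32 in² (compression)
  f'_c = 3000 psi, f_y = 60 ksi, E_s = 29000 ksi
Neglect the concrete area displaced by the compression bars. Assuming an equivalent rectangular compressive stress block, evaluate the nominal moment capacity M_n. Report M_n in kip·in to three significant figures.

Assume both steels yield.
a = (A_s − A'_s) f_y/(0.85 f'_c b) = (5.89 − 1.32) × 60/(0.85 × 3 × 13.4) = 8.025 in.
c = a/β₁ = 8.025/0.85 = 9.441 in; ε'_s = 0.003(c − d')/c = 0.0021 ≥ ε_y = 0.0021, so the compression steel yields.
M_n = (A_s − A'_s) f_y (d − a/2) + A'_s f_y (d − d') = 274.2 × (18.2 − 4.0125) + 79.2 × (18.2 − 2.9) = 3890.2 + 1211.8 = 5102.0 kip·in.

M_n ≈ 5100 kip·in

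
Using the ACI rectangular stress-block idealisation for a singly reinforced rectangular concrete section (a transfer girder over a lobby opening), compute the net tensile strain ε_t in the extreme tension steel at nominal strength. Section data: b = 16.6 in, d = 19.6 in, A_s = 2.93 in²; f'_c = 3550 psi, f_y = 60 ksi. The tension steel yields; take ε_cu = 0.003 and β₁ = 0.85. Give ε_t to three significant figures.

ε_t ≈ 0.0112

a = A_s f_y/(0.85 f'_c b) = 3.510 in.
β₁ = 0.85, so c = a/β₁ = 3.510/0.85 = 4.129 in.
From the linear strain diagram with ε_cu = 0.003: ε_t = 0.003 (d − c)/c = 0.003 × (19.6 − 4.129)/4.129 = 0.0112.
Since ε_t ≥ 0.005, the section is tension-controlled.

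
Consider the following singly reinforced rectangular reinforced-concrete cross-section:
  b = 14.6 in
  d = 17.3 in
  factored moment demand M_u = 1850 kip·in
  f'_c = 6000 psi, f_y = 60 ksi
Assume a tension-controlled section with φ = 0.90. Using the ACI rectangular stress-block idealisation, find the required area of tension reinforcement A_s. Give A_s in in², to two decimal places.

A_s ≈ 2.08 in²

M_n = M_u/φ = 1850/0.90 = 2055.56 kip·in.
From M_n = 0.85 f'_c a b (d − a/2):
a = d − √(d² − 2M_n/(0.85 f'_c b)) = 17.3 − √(17.3² − 2 × 2055.56/(0.85 × 6 × 14.6)) = 1.677 in.
A_s = 0.85 f'_c a b / f_y = 0.85 × 6 × 1.677 × 14.6 / 60 = 2.081 in².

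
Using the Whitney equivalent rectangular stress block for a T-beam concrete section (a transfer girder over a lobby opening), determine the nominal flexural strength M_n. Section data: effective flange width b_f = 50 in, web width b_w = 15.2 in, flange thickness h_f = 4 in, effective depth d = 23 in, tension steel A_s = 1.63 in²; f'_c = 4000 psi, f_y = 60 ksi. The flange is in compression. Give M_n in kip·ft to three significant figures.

Tension: T = A_s f_y = 1.63 × 60 = 97.8 kips.
Try a within the flange: a = T/(0.85 f'_c b_f) = 97.8/(0.85 × 4 × 50) = 0.575 in.
Since a = 0.575 ≤ h_f = 4 in, the stress block lies entirely in the flange; analyse as a rectangular beam of width b_f.
M_n = T(d − a/2) = 97.8 × (23 − 0.2875) = 2221.3 kip·in.
M_n = 2221.3/12 = 185.11 kip·ft.

M_n ≈ 185 kip·ft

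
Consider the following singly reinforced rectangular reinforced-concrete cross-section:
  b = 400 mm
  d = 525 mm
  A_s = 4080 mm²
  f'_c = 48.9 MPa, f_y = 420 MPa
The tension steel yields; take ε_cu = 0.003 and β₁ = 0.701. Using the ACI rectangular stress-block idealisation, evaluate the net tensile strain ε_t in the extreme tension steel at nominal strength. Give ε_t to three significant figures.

a = A_s f_y/(0.85 f'_c b) = 103.07 mm.
β₁ = 0.701, so c = a/β₁ = 103.07/0.701 = 147.03 mm.
From the linear strain diagram with ε_cu = 0.003: ε_t = 0.003 (d − c)/c = 0.003 × (525 − 147.03)/147.03 = 0.00771.
Since ε_t ≥ 0.005, the section is tension-controlled.

ε_t ≈ 0.00771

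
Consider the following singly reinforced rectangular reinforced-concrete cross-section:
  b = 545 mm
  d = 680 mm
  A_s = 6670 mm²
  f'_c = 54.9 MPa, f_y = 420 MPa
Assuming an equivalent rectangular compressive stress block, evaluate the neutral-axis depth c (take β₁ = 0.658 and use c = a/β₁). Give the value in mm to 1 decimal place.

T = A_s f_y = 6670 × 420 = 2801400 N = 2801.4 kN.
Setting C = 0.85 f'_c a b equal to T: a = 2801400/(0.85 × 54.9 × 545) = 110.151 mm.
With β₁ = 0.658, c = a/β₁ = 110.151/0.658 = 167.4 mm.

c ≈ 167.4 mm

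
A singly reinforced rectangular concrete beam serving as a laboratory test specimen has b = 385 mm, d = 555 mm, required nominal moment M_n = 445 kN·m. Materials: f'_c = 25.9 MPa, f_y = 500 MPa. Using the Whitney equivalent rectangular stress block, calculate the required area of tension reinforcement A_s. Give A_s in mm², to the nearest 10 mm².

A_s ≈ 1770 mm²

With M_n = 0.85 f'_c a b (d − a/2), solve the quadratic for a:
a = d − √(d² − 2M_n/(0.85 f'_c b)) = 555 − √(555² − 2 × 445×10⁶/(0.85 × 25.9 × 385)) = 104.42 mm.
A_s = 0.85 f'_c a b / f_y = 0.85 × 25.9 × 104.42 × 385 / 500 = 1770.1 mm².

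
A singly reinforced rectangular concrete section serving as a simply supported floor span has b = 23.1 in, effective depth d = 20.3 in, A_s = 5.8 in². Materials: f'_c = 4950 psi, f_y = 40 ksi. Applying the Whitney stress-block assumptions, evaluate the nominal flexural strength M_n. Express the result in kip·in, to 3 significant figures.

T = A_s f_y = 5.8 × 40 = 232 kips.
a = T/(0.85 f'_c b) = 232/(0.85 × 4.95 × 23.1) = 2.387 in.
M_n = T(d − a/2) = 232 × (20.3 − 1.1935) = 4432.7 kip·in.

M_n ≈ 4430 kip·in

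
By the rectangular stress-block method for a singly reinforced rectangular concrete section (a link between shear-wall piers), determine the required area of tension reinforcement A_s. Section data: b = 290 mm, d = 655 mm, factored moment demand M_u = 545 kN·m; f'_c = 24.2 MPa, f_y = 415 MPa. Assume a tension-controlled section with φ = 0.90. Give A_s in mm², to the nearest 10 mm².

M_n = M_u/φ = 545/0.90 = 605.556 kN·m.
With M_n = 0.85 f'_c a b (d − a/2), solve the quadratic for a:
a = d − √(d² − 2M_n/(0.85 f'_c b)) = 655 − √(655² − 2 × 605.556×10⁶/(0.85 × 24.2 × 290)) = 179.61 mm.
A_s = 0.85 f'_c a b / f_y = 0.85 × 24.2 × 179.61 × 290 / 415 = 2581.8 mm².

A_s ≈ 2580 mm²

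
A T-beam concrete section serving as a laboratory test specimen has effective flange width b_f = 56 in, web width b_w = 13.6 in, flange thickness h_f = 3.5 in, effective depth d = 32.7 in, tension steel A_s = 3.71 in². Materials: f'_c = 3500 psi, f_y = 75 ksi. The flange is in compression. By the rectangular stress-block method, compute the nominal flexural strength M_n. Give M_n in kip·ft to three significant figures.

M_n ≈ 739 kip·ft

Tension: T = A_s f_y = 3.71 × 75 = 278.25 kips.
Try a within the flange: a = T/(0.85 f'_c b_f) = 278.25/(0.85 × 3.5 × 56) = 1.670 in.
Since a = 1.670 ≤ h_f = 3.5 in, the stress block lies entirely in the flange; analyse as a rectangular beam of width b_f.
M_n = T(d − a/2) = 278.25 × (32.7 − 0.835) = 8866.4 kip·in.
M_n = 8866.4/12 = 738.87 kip·ft.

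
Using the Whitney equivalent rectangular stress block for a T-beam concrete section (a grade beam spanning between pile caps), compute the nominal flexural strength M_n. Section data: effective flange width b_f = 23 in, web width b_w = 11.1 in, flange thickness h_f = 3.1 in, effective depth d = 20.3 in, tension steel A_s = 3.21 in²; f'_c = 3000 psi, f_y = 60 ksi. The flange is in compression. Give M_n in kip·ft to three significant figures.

M_n ≈ 299 kip·ft

Tension: T = A_s f_y = 3.21 × 60 = 192.6 kips.
Try a within the flange: a = T/(0.85 f'_c b_f) = 192.6/(0.85 × 3 × 23) = 3.284 in.
a = 3.284 > h_f = 3.1 in: the block extends into the web. Split into flange-overhang and web parts.
C_f = 0.85 f'_c (b_f − b_w) h_f = 0.85 × 3 × (23 − 11.1) × 3.1 = 94.1 kips.
Remaining web compression depth: a_w = (T − C_f)/(0.85 f'_c b_w) = (192.6 − 94.1)/(0.85 × 3 × 11.1) = 3.480 in.
M_n = C_f(d − h_f/2) + (T − C_f)(d − a_w/2) = 94.1 × (20.3 − 1.55) + 98.5 × (20.3 − 1.74) = 1764.4 + 1828.2 = 3592.6 kip·in.
M_n = 3592.6/12 = 299.38 kip·ft.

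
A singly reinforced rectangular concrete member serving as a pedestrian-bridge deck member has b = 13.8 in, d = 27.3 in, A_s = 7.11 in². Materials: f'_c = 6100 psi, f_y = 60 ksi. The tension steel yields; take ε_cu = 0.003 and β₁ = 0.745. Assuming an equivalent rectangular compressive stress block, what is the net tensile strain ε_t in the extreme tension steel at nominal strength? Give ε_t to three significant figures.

a = A_s f_y/(0.85 f'_c b) = 5.962 in.
β₁ = 0.745, so c = a/β₁ = 5.962/0.745 = 8.003 in.
From the linear strain diagram with ε_cu = 0.003: ε_t = 0.003 (d − c)/c = 0.003 × (27.3 − 8.003)/8.003 = 0.00723.
Since ε_t ≥ 0.005, the section is tension-controlled.

ε_t ≈ 0.00723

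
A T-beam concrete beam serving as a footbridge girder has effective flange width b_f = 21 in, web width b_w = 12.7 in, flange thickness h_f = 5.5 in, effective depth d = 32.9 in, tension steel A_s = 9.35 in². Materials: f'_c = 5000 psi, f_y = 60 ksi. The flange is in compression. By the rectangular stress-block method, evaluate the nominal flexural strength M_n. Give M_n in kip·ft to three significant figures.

M_n ≈ 1390 kip·ft

Tension: T = A_s f_y = 9.35 × 60 = 561 kips.
Try a within the flange: a = T/(0.85 f'_c b_f) = 561/(0.85 × 5 × 21) = 6.286 in.
a = 6.286 > h_f = 5.5 in: the block extends into the web. Split into flange-overhang and web parts.
C_f = 0.85 f'_c (b_f − b_w) h_f = 0.85 × 5 × (21 − 12.7) × 5.5 = 194.0 kips.
Remaining web compression depth: a_w = (T − C_f)/(0.85 f'_c b_w) = (561 − 194.0)/(0.85 × 5 × 12.7) = 6.799 in.
M_n = C_f(d − h_f/2) + (T − C_f)(d − a_w/2) = 194.0 × (32.9 − 2.75) + 367 × (32.9 − 3.3995) = 5849.1 + 10826.7 = 16675.8 kip·in.
M_n = 16675.8/12 = 1389.65 kip·ft.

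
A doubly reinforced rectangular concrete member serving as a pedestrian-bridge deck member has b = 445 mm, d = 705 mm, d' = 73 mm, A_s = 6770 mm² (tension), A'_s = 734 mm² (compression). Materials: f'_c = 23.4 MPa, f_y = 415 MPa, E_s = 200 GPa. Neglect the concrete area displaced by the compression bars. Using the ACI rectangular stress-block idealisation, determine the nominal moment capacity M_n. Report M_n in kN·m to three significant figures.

Assume both tension and compression steel yield.
Net tension couple steel: A_s − A'_s = 6036 mm².
a = (A_s − A'_s) f_y / (0.85 f'_c b) = 2504940/(0.85 × 23.4 × 445) = 283.01 mm.
c = a/β₁ = 283.01/0.85 = 332.95 mm; ε'_s = 0.003(c − d')/c = 0.0023 ≥ f_y/E_s = 0.0021, so compression steel does yield.
M_n = (A_s − A'_s) f_y (d − a/2) + A'_s f_y (d − d') = [2504940 × (705 − 141.505) + 304610 × (705 − 73)] × 10⁻⁶ = 1411.52 + 192.51 = 1604.03 kN·m.

M_n ≈ 1600 kN·m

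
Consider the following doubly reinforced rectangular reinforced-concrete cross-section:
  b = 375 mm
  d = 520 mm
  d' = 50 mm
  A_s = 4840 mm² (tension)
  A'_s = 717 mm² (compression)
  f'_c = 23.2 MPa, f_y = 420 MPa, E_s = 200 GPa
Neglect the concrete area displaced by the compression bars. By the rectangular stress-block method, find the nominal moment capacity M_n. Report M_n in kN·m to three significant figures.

M_n ≈ 839 kN·m

Assume both tension and compression steel yield.
Net tension couple steel: A_s − A'_s = 4123 mm².
a = (A_s − A'_s) f_y / (0.85 f'_c b) = 1731660/(0.85 × 23.2 × 375) = 234.17 mm.
c = a/β₁ = 234.17/0.85 = 275.49 mm; ε'_s = 0.003(c − d')/c = 0.0025 ≥ f_y/E_s = 0.0021, so compression steel does yield.
M_n = (A_s − A'_s) f_y (d − a/2) + A'_s f_y (d − d') = [1731660 × (520 − 117.085) + 301140 × (520 − 50)] × 10⁻⁶ = 697.71 + 141.54 = 839.25 kN·m.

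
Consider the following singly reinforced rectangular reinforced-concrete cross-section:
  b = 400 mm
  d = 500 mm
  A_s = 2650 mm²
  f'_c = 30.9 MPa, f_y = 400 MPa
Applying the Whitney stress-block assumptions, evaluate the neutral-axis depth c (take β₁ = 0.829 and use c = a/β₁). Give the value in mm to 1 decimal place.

T = A_s f_y = 2650 × 400 = 1060000 N = 1060 kN.
Setting C = 0.85 f'_c a b equal to T: a = 1060000/(0.85 × 30.9 × 400) = 100.895 mm.
With β₁ = 0.829, c = a/β₁ = 100.895/0.829 = 121.7 mm.

c ≈ 121.7 mm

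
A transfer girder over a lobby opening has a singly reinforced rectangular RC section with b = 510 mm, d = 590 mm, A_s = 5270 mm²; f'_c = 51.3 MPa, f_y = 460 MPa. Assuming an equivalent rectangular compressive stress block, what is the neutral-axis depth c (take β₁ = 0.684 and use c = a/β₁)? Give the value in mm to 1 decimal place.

c ≈ 159.4 mm

T = A_s f_y = 5270 × 460 = 2424200 N = 2424.2 kN.
Setting C = 0.85 f'_c a b equal to T: a = 2424200/(0.85 × 51.3 × 510) = 109.009 mm.
With β₁ = 0.684, c = a/β₁ = 109.009/0.684 = 159.4 mm.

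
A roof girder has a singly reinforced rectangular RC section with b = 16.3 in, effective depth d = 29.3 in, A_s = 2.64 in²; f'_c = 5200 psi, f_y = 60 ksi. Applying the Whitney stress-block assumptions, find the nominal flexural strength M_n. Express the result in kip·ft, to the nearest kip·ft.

M_n ≈ 372 kip·ft

T = A_s f_y = 2.64 × 60 = 158.4 kips.
a = T/(0.85 f'_c b) = 158.4/(0.85 × 5.2 × 16.3) = 2.199 in.
M_n = T(d − a/2) = 158.4 × (29.3 − 1.0995) = 4467.0 kip·in = 4467.0/12 = 372.25 kip·ft.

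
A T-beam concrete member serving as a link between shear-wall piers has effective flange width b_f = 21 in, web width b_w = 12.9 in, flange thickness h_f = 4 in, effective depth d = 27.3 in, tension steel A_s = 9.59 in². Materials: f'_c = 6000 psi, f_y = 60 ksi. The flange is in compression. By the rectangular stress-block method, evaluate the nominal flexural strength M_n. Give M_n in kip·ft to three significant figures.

Tension: T = A_s f_y = 9.59 × 60 = 575.4 kips.
Try a within the flange: a = T/(0.85 f'_c b_f) = 575.4/(0.85 × 6 × 21) = 5.373 in.
a = 5.373 > h_f = 4 in: the block extends into the web. Split into flange-overhang and web parts.
C_f = 0.85 f'_c (b_f − b_w) h_f = 0.85 × 6 × (21 − 12.9) × 4 = 165.2 kips.
Remaining web compression depth: a_w = (T − C_f)/(0.85 f'_c b_w) = (575.4 − 165.2)/(0.85 × 6 × 12.9) = 6.235 in.
M_n = C_f(d − h_f/2) + (T − C_f)(d − a_w/2) = 165.2 × (27.3 − 2) + 410.2 × (27.3 − 3.1175) = 4179.6 + 9919.7 = 14099.3 kip·in.
M_n = 14099.3/12 = 1174.94 kip·ft.

M_n ≈ 1170 kip·ft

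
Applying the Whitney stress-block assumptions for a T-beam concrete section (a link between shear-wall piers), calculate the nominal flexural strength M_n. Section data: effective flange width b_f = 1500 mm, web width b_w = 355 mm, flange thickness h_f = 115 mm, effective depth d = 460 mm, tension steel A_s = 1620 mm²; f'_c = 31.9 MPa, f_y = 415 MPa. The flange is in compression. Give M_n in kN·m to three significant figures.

Tension: T = A_s f_y = 1620 × 415 = 672300 N.
Try a within the flange: a = T/(0.85 f'_c b_f) = 672300/(0.85 × 31.9 × 1500) = 16.53 mm.
Since a = 16.53 ≤ h_f = 115 mm, the stress block lies entirely in the flange; analyse as a rectangular beam of width b_f.
M_n = T(d − a/2) = 672300 × (460 − 8.265) = 303.70 × 10⁶ N·mm.
M_n = 303.70 kN·m.

M_n ≈ 304 kN·m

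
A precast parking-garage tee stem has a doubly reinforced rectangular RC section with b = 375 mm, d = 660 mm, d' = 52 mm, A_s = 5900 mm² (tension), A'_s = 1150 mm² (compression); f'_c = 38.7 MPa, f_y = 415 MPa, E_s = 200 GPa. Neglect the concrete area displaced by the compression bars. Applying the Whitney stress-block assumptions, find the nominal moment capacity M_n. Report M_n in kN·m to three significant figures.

Assume both tension and compression steel yield.
Net tension couple steel: A_s − A'_s = 4750 mm².
a = (A_s − A'_s) f_y / (0.85 f'_c b) = 1971250/(0.85 × 38.7 × 375) = 159.80 mm.
c = a/β₁ = 159.80/0.774 = 206.46 mm; ε'_s = 0.003(c − d')/c = 0.0022 ≥ f_y/E_s = 0.0021, so compression steel does yield.
M_n = (A_s − A'_s) f_y (d − a/2) + A'_s f_y (d − d') = [1971250 × (660 − 79.9) + 477250 × (660 − 52)] × 10⁻⁶ = 1143.52 + 290.17 = 1433.69 kN·m.

M_n ≈ 1430 kN·m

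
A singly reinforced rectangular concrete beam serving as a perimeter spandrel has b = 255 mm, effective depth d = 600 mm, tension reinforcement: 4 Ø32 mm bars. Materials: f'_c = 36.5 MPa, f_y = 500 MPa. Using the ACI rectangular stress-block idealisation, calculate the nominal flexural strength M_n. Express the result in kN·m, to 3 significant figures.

A_s = 4 × 804 = 3216 mm².
T = A_s f_y = 3216 × 500 = 1608000 N = 1608 kN.
From C = T: a = T/(0.85 f'_c b) = 1608000/(0.85 × 36.5 × 255) = 203.25 mm.
M_n = T(d − a/2) = 1608 kN × (600 − 101.625) mm = 801.39 kN·m.

M_n ≈ 801 kN·m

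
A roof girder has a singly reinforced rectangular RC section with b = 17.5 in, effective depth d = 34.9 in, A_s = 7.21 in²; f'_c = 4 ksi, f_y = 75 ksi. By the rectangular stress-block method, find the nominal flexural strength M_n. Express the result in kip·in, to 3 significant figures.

T = A_s f_y = 7.21 × 75 = 540.75 kips.
a = T/(0.85 f'_c b) = 540.75/(0.85 × 4 × 17.5) = 9.088 in.
M_n = T(d − a/2) = 540.75 × (34.9 − 4.544) = 16415.0 kip·in.

M_n ≈ 16400 kip·in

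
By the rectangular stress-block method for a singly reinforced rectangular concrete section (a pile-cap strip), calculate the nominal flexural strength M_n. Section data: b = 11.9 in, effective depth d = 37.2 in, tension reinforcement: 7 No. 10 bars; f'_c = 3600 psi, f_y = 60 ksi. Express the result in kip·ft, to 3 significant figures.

M_n ≈ 1330 kip·ft

A_s = 7 × 1.27 = 8.89 in².
T = A_s f_y = 8.89 × 60 = 533.4 kips.
a = T/(0.85 f'_c b) = 533.4/(0.85 × 3.6 × 11.9) = 14.648 in.
M_n = T(d − a/2) = 533.4 × (37.2 − 7.324) = 15935.9 kip·in = 15935.9/12 = 1327.99 kip·ft.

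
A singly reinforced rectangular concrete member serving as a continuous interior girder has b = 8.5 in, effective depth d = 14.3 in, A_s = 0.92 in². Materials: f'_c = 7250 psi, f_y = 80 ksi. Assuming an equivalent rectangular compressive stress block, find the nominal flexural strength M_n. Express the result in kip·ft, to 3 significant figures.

T = A_s f_y = 0.92 × 80 = 73.6 kips.
a = T/(0.85 f'_c b) = 73.6/(0.85 × 7.25 × 8.5) = 1.405 in.
M_n = T(d − a/2) = 73.6 × (14.3 − 0.7025) = 1000.8 kip·in = 1000.8/12 = 83.40 kip·ft.

M_n ≈ 83.4 kip·ft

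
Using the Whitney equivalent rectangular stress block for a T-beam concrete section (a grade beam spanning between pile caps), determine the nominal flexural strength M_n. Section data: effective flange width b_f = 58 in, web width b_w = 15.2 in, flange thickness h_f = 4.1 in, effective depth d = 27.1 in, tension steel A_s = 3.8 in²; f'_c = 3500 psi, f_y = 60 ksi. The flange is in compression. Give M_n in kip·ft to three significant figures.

Tension: T = A_s f_y = 3.8 × 60 = 228 kips.
Try a within the flange: a = T/(0.85 f'_c b_f) = 228/(0.85 × 3.5 × 58) = 1.321 in.
Since a = 1.321 ≤ h_f = 4.1 in, the stress block lies entirely in the flange; analyse as a rectangular beam of width b_f.
M_n = T(d − a/2) = 228 × (27.1 − 0.6605) = 6028.2 kip·in.
M_n = 6028.2/12 = 502.35 kip·ft.

M_n ≈ 502 kip·ft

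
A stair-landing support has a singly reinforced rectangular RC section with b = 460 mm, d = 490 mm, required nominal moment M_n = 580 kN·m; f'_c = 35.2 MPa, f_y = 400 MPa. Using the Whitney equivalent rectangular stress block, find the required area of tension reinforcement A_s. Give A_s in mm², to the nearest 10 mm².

With M_n = 0.85 f'_c a b (d − a/2), solve the quadratic for a:
a = d − √(d² − 2M_n/(0.85 f'_c b)) = 490 − √(490² − 2 × 580×10⁶/(0.85 × 35.2 × 460)) = 95.26 mm.
A_s = 0.85 f'_c a b / f_y = 0.85 × 35.2 × 95.26 × 460 / 400 = 3277.7 mm².

A_s ≈ 3280 mm²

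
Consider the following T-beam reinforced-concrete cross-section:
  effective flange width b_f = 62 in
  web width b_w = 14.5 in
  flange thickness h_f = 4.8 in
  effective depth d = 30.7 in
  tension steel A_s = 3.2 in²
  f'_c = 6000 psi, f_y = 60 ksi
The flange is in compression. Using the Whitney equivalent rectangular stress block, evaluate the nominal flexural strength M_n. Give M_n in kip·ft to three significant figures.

M_n ≈ 486 kip·ft

Tension: T = A_s f_y = 3.2 × 60 = 192 kips.
Try a within the flange: a = T/(0.85 f'_c b_f) = 192/(0.85 × 6 × 62) = 0.607 in.
Since a = 0.607 ≤ h_f = 4.8 in, the stress block lies entirely in the flange; analyse as a rectangular beam of width b_f.
M_n = T(d − a/2) = 192 × (30.7 − 0.3035) = 5836.1 kip·in.
M_n = 5836.1/12 = 486.34 kip·ft.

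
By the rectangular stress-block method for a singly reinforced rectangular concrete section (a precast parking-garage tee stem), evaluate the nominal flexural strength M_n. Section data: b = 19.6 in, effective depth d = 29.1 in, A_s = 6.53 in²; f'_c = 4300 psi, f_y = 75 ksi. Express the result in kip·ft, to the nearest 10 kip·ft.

M_n ≈ 1050 kip·ft

T = A_s f_y = 6.53 × 75 = 489.75 kips.
a = T/(0.85 f'_c b) = 489.75/(0.85 × 4.3 × 19.6) = 6.836 in.
M_n = T(d − a/2) = 489.75 × (29.1 − 3.418) = 12577.8 kip·in = 12577.8/12 = 1048.15 kip·ft.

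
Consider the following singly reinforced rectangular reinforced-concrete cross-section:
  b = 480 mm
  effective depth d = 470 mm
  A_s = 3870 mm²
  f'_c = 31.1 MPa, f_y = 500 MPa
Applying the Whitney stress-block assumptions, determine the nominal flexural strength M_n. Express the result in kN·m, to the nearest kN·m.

T = A_s f_y = 3870 × 500 = 1935000 N = 1935 kN.
From C = T: a = T/(0.85 f'_c b) = 1935000/(0.85 × 31.1 × 480) = 152.50 mm.
M_n = T(d − a/2) = 1935 kN × (470 − 76.25) mm = 761.91 kN·m.

M_n ≈ 762 kN·m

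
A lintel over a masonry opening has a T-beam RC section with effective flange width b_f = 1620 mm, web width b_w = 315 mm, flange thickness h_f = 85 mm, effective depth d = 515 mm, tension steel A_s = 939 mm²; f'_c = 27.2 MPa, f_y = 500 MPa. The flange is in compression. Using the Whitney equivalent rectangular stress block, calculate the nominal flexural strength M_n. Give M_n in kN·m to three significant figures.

Tension: T = A_s f_y = 939 × 500 = 469500 N.
Try a within the flange: a = T/(0.85 f'_c b_f) = 469500/(0.85 × 27.2 × 1620) = 12.54 mm.
Since a = 12.54 ≤ h_f = 85 mm, the stress block lies entirely in the flange; analyse as a rectangular beam of width b_f.
M_n = T(d − a/2) = 469500 × (515 − 6.27) = 238.85 × 10⁶ N·mm.
M_n = 238.85 kN·m.

M_n ≈ 239 kN·m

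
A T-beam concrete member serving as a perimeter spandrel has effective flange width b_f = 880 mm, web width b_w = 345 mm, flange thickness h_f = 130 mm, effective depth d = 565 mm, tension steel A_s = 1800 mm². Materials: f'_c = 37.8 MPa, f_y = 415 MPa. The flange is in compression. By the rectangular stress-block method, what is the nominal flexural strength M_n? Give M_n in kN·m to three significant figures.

Tension: T = A_s f_y = 1800 × 415 = 747000 N.
Try a within the flange: a = T/(0.85 f'_c b_f) = 747000/(0.85 × 37.8 × 880) = 26.42 mm.
Since a = 26.42 ≤ h_f = 130 mm, the stress block lies entirely in the flange; analyse as a rectangular beam of width b_f.
M_n = T(d − a/2) = 747000 × (565 − 13.21) = 412.19 × 10⁶ N·mm.
M_n = 412.19 kN·m.

M_n ≈ 412 kN·m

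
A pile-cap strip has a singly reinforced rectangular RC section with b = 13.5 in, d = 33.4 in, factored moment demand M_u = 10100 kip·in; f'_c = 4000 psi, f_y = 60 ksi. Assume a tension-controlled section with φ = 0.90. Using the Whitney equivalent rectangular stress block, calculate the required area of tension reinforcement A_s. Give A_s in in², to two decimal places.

A_s ≈ 6.40 in²

M_n = M_u/φ = 10100/0.90 = 11222.2 kip·in.
From M_n = 0.85 f'_c a b (d − a/2):
a = d − √(d² − 2M_n/(0.85 f'_c b)) = 33.4 − √(33.4² − 2 × 11222.2/(0.85 × 4 × 13.5)) = 8.369 in.
A_s = 0.85 f'_c a b / f_y = 0.85 × 4 × 8.369 × 13.5 / 60 = 6.402 in².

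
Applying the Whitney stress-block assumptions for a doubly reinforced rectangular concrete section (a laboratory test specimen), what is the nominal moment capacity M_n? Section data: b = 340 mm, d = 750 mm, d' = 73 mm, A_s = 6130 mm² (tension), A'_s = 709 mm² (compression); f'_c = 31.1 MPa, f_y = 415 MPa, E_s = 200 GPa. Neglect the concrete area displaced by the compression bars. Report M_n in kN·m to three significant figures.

M_n ≈ 1600 kN·m

Assume both tension and compression steel yield.
Net tension couple steel: A_s − A'_s = 5421 mm².
a = (A_s − A'_s) f_y / (0.85 f'_c b) = 2249715/(0.85 × 31.1 × 340) = 250.30 mm.
c = a/β₁ = 250.30/0.828 = 302.29 mm; ε'_s = 0.003(c − d')/c = 0.0023 ≥ f_y/E_s = 0.0021, so compression steel does yield.
M_n = (A_s − A'_s) f_y (d − a/2) + A'_s f_y (d − d') = [2249715 × (750 − 125.15) + 294235 × (750 − 73)] × 10⁻⁶ = 1405.73 + 199.20 = 1604.93 kN·m.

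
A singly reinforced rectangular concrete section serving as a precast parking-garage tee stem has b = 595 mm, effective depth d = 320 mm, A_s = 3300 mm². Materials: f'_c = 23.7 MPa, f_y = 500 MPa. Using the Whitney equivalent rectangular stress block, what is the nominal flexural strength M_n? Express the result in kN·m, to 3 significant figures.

T = A_s f_y = 3300 × 500 = 1650000 N = 1650 kN.
From C = T: a = T/(0.85 f'_c b) = 1650000/(0.85 × 23.7 × 595) = 137.66 mm.
M_n = T(d − a/2) = 1650 kN × (320 − 68.83) mm = 414.43 kN·m.

M_n ≈ 414 kN·m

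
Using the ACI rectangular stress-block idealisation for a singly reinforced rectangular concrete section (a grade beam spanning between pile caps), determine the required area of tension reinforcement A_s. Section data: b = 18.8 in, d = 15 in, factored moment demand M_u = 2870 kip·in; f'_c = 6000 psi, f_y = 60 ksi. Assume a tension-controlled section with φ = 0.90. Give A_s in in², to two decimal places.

A_s ≈ 3.85 in²

M_n = M_u/φ = 2870/0.90 = 3188.89 kip·in.
From M_n = 0.85 f'_c a b (d − a/2):
a = d − √(d² − 2M_n/(0.85 f'_c b)) = 15 − √(15² − 2 × 3188.89/(0.85 × 6 × 18.8)) = 2.411 in.
A_s = 0.85 f'_c a b / f_y = 0.85 × 6 × 2.411 × 18.8 / 60 = 3.853 in².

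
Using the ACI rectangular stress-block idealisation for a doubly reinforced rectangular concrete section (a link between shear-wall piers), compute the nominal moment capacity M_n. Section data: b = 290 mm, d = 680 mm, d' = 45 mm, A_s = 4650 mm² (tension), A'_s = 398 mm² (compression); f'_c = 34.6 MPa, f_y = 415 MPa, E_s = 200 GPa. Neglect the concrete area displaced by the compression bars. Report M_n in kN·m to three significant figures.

M_n ≈ 1120 kN·m

Assume both tension and compression steel yield.
Net tension couple steel: A_s − A'_s = 4252 mm².
a = (A_s − A'_s) f_y / (0.85 f'_c b) = 1764580/(0.85 × 34.6 × 290) = 206.89 mm.
c = a/β₁ = 206.89/0.803 = 257.65 mm; ε'_s = 0.003(c − d')/c = 0.0025 ≥ f_y/E_s = 0.0021, so compression steel does yield.
M_n = (A_s − A'_s) f_y (d − a/2) + A'_s f_y (d − d') = [1764580 × (680 − 103.445) + 165170 × (680 − 45)] × 10⁻⁶ = 1017.38 + 104.88 = 1122.26 kN·m.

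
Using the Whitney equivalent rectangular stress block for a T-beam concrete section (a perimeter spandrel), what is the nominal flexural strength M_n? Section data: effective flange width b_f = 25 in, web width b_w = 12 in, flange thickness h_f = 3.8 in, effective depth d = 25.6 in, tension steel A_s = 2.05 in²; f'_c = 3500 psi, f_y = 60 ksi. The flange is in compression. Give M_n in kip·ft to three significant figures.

M_n ≈ 254 kip·ft

Tension: T = A_s f_y = 2.05 × 60 = 123 kips.
Try a within the flange: a = T/(0.85 f'_c b_f) = 123/(0.85 × 3.5 × 25) = 1.654 in.
Since a = 1.654 ≤ h_f = 3.8 in, the stress block lies entirely in the flange; analyse as a rectangular beam of width b_f.
M_n = T(d − a/2) = 123 × (25.6 − 0.827) = 3047.1 kip·in.
M_n = 3047.1/12 = 253.93 kip·ft.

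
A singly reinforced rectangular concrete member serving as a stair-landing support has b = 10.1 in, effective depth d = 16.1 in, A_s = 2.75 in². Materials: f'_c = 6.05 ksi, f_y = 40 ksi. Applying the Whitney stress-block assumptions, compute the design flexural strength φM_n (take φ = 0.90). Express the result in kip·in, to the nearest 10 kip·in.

T = A_s f_y = 2.75 × 40 = 110 kips.
a = T/(0.85 f'_c b) = 110/(0.85 × 6.05 × 10.1) = 2.118 in.
M_n = T(d − a/2) = 110 × (16.1 − 1.059) = 1654.5 kip·in.
φM_n = 0.90 × 1654.5 = 1489.1 kip·in.

φM_n ≈ 1490 kip·in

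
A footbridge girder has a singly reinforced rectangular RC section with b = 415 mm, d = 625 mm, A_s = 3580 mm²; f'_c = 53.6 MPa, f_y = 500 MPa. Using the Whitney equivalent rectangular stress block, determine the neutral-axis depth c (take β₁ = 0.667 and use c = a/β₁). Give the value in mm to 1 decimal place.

T = A_s f_y = 3580 × 500 = 1790000 N = 1790 kN.
Setting C = 0.85 f'_c a b equal to T: a = 1790000/(0.85 × 53.6 × 415) = 94.672 mm.
With β₁ = 0.667, c = a/β₁ = 94.672/0.667 = 141.9 mm.

c ≈ 141.9 mm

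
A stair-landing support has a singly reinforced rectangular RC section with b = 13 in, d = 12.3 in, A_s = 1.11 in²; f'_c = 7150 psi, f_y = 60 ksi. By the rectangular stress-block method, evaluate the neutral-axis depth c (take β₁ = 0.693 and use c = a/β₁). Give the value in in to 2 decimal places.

c ≈ 1.22 in

T = A_s f_y = 1.11 × 60 = 66.6 kips.
a = T/(0.85 f'_c b) = 66.6/(0.85 × 7.15 × 13) = 0.8430 in.
With β₁ = 0.693, c = a/β₁ = 0.8430/0.693 = 1.22 in.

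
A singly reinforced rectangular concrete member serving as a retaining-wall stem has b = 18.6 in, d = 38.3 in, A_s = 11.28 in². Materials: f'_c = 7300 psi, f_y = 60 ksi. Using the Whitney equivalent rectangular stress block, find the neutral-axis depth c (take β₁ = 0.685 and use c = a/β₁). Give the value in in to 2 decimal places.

c ≈ 8.56 in

T = A_s f_y = 11.28 × 60 = 676.8 kips.
a = T/(0.85 f'_c b) = 676.8/(0.85 × 7.3 × 18.6) = 5.8642 in.
With β₁ = 0.685, c = a/β₁ = 5.8642/0.685 = 8.56 in.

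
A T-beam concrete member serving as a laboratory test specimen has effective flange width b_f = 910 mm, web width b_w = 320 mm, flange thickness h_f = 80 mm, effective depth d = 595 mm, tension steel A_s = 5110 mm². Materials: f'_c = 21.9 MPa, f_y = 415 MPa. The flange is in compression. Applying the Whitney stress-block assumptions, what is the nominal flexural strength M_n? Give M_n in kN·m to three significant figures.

M_n ≈ 1100 kN·m

Tension: T = A_s f_y = 5110 × 415 = 2120650 N.
Try a within the flange: a = T/(0.85 f'_c b_f) = 2120650/(0.85 × 21.9 × 910) = 125.19 mm.
a = 125.19 > h_f = 80 mm: the block extends into the web. Split into flange-overhang and web parts.
C_f = 0.85 f'_c (b_f − b_w) h_f = 0.85 × 21.9 × (910 − 320) × 80 = 878628 N.
Remaining web compression depth: a_w = (T − C_f)/(0.85 f'_c b_w) = (2120650 − 878628)/(0.85 × 21.9 × 320) = 208.50 mm.
M_n = C_f(d − h_f/2) + (T − C_f)(d − a_w/2) = 878628 × (595 − 40) + 1242022 × (595 − 104.25) = 487.64 + 609.52 = 1097.16 × 10⁶ N·mm.
M_n = 1097.16 kN·m.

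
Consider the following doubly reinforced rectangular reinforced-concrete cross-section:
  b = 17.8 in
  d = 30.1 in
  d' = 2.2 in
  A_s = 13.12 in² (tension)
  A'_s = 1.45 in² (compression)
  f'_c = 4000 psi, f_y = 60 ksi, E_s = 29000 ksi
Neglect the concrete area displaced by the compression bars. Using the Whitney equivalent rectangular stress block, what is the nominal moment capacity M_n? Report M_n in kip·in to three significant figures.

Assume both steels yield.
a = (A_s − A'_s) f_y/(0.85 f'_c b) = (13.12 − 1.45) × 60/(0.85 × 4 × 17.8) = 11.570 in.
c = a/β₁ = 11.570/0.85 = 13.612 in; ε'_s = 0.003(c − d')/c = 0.0025 ≥ ε_y = 0.0021, so the compression steel yields.
M_n = (A_s − A'_s) f_y (d − a/2) + A'_s f_y (d − d') = 700.2 × (30.1 − 5.785) + 87 × (30.1 − 2.2) = 17025.4 + 2427.3 = 19452.7 kip·in.

M_n ≈ 19500 kip·in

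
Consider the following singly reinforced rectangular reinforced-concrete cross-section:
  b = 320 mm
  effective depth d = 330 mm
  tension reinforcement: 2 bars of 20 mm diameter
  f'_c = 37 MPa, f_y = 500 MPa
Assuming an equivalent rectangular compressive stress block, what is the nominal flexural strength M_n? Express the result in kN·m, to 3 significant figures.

M_n ≈ 98.7 kN·m

A_s = 2 × 314 = 628 mm².
T = A_s f_y = 628 × 500 = 314000 N = 314 kN.
From C = T: a = T/(0.85 f'_c b) = 314000/(0.85 × 37 × 320) = 31.20 mm.
M_n = T(d − a/2) = 314 kN × (330 − 15.6) mm = 98.72 kN·m.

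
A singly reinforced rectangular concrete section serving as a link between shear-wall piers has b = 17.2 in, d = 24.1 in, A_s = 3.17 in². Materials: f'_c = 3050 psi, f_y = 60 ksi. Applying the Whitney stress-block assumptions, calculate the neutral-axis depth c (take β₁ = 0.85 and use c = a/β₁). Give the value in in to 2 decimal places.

T = A_s f_y = 3.17 × 60 = 190.2 kips.
a = T/(0.85 f'_c b) = 190.2/(0.85 × 3.05 × 17.2) = 4.2654 in.
With β₁ = 0.85, c = a/β₁ = 4.2654/0.85 = 5.02 in.

c ≈ 5.02 in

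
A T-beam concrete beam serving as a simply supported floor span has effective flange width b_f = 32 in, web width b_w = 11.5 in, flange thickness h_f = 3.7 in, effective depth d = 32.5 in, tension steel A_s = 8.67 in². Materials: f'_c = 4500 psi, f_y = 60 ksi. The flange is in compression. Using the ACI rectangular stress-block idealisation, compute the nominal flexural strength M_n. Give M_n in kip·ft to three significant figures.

M_n ≈ 1310 kip·ft

Tension: T = A_s f_y = 8.67 × 60 = 520.2 kips.
Try a within the flange: a = T/(0.85 f'_c b_f) = 520.2/(0.85 × 4.5 × 32) = 4.250 in.
a = 4.250 > h_f = 3.7 in: the block extends into the web. Split into flange-overhang and web parts.
C_f = 0.85 f'_c (b_f − b_w) h_f = 0.85 × 4.5 × (32 − 11.5) × 3.7 = 290.1 kips.
Remaining web compression depth: a_w = (T − C_f)/(0.85 f'_c b_w) = (520.2 − 290.1)/(0.85 × 4.5 × 11.5) = 5.231 in.
M_n = C_f(d − h_f/2) + (T − C_f)(d − a_w/2) = 290.1 × (32.5 − 1.85) + 230.1 × (32.5 − 2.6155) = 8891.6 + 6876.4 = 15768.0 kip·in.
M_n = 15768.0/12 = 1314.00 kip·ft.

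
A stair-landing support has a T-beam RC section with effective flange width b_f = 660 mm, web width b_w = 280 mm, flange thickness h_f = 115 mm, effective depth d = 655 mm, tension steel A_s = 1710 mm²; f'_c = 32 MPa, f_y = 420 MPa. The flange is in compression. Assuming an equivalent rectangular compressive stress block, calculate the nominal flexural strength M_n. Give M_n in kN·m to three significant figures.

Tension: T = A_s f_y = 1710 × 420 = 718200 N.
Try a within the flange: a = T/(0.85 f'_c b_f) = 718200/(0.85 × 32 × 660) = 40.01 mm.
Since a = 40.01 ≤ h_f = 115 mm, the stress block lies entirely in the flange; analyse as a rectangular beam of width b_f.
M_n = T(d − a/2) = 718200 × (655 − 20.005) = 456.05 × 10⁶ N·mm.
M_n = 456.05 kN·m.

M_n ≈ 456 kN·m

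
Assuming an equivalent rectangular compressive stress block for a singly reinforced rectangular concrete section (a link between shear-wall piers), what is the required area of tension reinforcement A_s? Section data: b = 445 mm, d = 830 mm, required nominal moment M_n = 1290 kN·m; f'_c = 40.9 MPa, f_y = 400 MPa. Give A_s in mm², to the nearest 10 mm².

A_s ≈ 4150 mm²

With M_n = 0.85 f'_c a b (d − a/2), solve the quadratic for a:
a = d − √(d² − 2M_n/(0.85 f'_c b)) = 830 − √(830² − 2 × 1290×10⁶/(0.85 × 40.9 × 445)) = 107.41 mm.
A_s = 0.85 f'_c a b / f_y = 0.85 × 40.9 × 107.41 × 445 / 400 = 4154.2 mm².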